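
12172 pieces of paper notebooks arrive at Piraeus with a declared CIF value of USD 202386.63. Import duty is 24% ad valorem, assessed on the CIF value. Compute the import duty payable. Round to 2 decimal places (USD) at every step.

Import duty: USD 48572.79

Import duty = 202386.63 × 24% = 48572.79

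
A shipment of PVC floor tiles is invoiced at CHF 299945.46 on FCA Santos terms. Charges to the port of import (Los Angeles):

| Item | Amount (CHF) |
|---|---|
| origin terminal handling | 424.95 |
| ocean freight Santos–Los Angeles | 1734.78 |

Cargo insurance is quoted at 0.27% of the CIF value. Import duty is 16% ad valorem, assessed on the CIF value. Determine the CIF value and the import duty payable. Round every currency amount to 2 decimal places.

Let C be the CIF value. C = FCA price + pre-shipment costs + freight + 0.27% × C
C − 0.27% × C = 299945.46 + 424.95 + 1734.78
0.9973 × C = 302105.19
C = 302105.19 / 0.9973 = 302923.08
Insurance premium = 0.27% × 302923.08 = 817.89
Import duty = 302923.08 × 16% = 48467.69

CIF value: CHF 302923.08; import duty: CHF 48467.69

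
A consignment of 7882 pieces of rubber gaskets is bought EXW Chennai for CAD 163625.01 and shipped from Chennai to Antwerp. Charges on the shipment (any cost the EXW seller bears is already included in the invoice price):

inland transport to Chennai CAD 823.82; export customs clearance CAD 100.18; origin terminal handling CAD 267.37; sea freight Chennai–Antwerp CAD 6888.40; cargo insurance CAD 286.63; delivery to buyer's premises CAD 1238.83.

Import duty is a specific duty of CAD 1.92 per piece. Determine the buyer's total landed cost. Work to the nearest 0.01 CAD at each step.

EXW: the seller makes goods available at their premises; the buyer bears all onward costs.
CIF value = EXW price + inland to port + export clearance + origin terminal + freight + insurance = 163625.01 + 823.82 + 100.18 + 267.37 + 6888.40 + 286.63 = 171991.41
Import duty = 7882 × 1.92 = 15133.44
Buyer bears: inland to port 823.82 + export clearance 100.18 + origin terminal 267.37 + freight 6888.40 + insurance 286.63 + delivery 1238.83 + duty 15133.44 = 24738.67
Landed cost = invoice 163625.01 + 24738.67 = 188363.68

Total landed cost: CAD 188363.68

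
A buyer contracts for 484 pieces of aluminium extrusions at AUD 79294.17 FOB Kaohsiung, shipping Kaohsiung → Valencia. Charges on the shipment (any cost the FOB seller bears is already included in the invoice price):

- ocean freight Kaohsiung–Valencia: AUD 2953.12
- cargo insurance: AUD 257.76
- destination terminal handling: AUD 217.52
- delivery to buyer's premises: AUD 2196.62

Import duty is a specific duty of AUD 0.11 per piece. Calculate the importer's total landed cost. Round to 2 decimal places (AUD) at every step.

Total landed cost: AUD 84972.43

FOB: the seller bears costs until goods are on board at the origin port; the buyer bears freight, insurance and all costs thereafter.
CIF value = FOB price + freight + insurance = 79294.17 + 2953.12 + 257.76 = 82505.05
Import duty = 484 × 0.11 = 53.24
Buyer bears: freight 2953.12 + insurance 257.76 + destination terminal 217.52 + delivery 2196.62 + duty 53.24 = 5678.26
Landed cost = invoice 79294.17 + 5678.26 = 84972.43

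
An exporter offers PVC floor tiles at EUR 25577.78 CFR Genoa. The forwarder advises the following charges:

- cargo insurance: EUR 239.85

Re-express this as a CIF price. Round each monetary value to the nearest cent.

CIF price: EUR 25817.63

From CFR to CIF, the seller additionally bears: insurance.
CIF price = 25577.78 + 239.85 = 25817.63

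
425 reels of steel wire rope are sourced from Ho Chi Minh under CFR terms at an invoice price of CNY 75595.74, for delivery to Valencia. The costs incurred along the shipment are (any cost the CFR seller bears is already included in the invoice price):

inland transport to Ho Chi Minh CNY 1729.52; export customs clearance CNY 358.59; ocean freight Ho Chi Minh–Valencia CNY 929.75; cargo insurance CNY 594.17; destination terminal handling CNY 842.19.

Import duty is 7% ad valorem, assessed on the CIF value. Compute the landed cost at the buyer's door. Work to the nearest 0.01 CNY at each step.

CFR: the seller pays costs through ocean freight to the destination port, but not insurance.
Already in the invoice (seller's account under CFR): inland to port, export clearance, freight — exclude.
CIF value = CFR price + insurance = 75595.74 + 594.17 = 76189.91
Import duty = 76189.91 × 7% = 5333.29
Buyer bears: insurance 594.17 + destination terminal 842.19 + duty 5333.29 = 6769.65
Landed cost = invoice 75595.74 + 6769.65 = 82365.39

Total landed cost: CNY 82365.39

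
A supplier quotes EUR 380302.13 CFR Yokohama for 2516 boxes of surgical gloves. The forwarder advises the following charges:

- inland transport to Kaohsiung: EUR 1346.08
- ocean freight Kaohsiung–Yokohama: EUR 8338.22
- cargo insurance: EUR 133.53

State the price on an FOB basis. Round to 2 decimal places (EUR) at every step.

Not relevant to the conversion: inland to port — on the seller under both CFR and FOB; already in the CFR price and stays in the FOB price. insurance — on the buyer under both terms; not part of either seller's price.
From CFR to FOB, the seller no longer bears: freight.
FOB price = 380302.13 − 8338.22 = 371963.91

FOB price: EUR 371963.91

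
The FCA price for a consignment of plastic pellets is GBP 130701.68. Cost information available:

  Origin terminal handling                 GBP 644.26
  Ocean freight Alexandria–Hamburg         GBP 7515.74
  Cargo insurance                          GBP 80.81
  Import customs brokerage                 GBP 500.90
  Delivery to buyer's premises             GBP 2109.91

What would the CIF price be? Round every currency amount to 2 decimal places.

CIF price: GBP 138942.49

Not relevant to the conversion: delivery, brokerage — on the buyer under both terms; not part of either seller's price.
From FCA to CIF, the seller additionally bears: origin terminal, freight, insurance.
CIF price = 130701.68 + 644.26 + 7515.74 + 80.81 = 138942.49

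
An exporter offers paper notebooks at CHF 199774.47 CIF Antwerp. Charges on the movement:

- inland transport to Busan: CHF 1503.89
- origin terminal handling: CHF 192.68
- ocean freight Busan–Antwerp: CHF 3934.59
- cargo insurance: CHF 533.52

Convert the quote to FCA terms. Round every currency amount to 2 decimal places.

Not relevant to the conversion: inland to port — on the seller under both CIF and FCA; already in the CIF price and stays in the FCA price.
From CIF to FCA, the seller no longer bears: origin terminal, freight, insurance.
FCA price = 199774.47 − 192.68 − 3934.59 − 533.52 = 195113.68

FCA price: CHF 195113.68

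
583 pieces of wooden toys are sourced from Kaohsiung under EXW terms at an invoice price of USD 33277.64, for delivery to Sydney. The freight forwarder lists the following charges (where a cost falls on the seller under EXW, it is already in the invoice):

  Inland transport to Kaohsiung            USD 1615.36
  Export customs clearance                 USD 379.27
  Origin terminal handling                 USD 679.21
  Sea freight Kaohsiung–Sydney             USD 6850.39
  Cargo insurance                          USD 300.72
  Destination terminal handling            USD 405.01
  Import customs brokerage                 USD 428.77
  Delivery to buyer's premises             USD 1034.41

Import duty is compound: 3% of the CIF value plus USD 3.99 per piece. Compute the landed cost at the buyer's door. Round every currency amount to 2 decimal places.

EXW: the seller makes goods available at their premises; the buyer bears all onward costs.
CIF value = EXW price + inland to port + export clearance + origin terminal + freight + insurance = 33277.64 + 1615.36 + 379.27 + 679.21 + 6850.39 + 300.72 = 43102.59
Ad valorem component: 43102.59 × 3% = 1293.08
Specific component: 583 × 3.99 = 2326.17
Import duty = 1293.08 + 2326.17 = 3619.25
Buyer bears: inland to port 1615.36 + export clearance 379.27 + origin terminal 679.21 + freight 6850.39 + insurance 300.72 + destination terminal 405.01 + brokerage 428.77 + delivery 1034.41 + duty 3619.25 = 15312.39
Landed cost = invoice 33277.64 + 15312.39 = 48590.03

Total landed cost: USD 48590.03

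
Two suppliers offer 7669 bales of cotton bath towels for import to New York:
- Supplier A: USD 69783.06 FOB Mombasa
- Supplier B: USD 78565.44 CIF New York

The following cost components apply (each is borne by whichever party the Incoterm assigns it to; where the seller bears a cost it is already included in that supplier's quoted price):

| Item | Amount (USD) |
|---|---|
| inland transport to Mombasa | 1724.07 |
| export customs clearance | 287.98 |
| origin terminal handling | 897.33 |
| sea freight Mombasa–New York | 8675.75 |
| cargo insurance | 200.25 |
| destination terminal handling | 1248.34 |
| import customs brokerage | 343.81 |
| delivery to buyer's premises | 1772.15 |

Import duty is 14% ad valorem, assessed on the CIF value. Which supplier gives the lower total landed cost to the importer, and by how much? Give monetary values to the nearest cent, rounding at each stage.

Supplier A (FOB):
CIF value = FOB price + freight + insurance = 69783.06 + 8675.75 + 200.25 = 78659.06
Import duty = 78659.06 × 14% = 11012.27
Buyer bears (A): 8675.75 + 200.25 + 1248.34 + 343.81 + 1772.15 = 12240.30
Landed cost (A) = invoice 69783.06 + 12240.30 + duty 11012.27 = 93035.63
Supplier B (CIF):
The CIF price already equals the CIF value: 78565.44
Import duty = 78565.44 × 14% = 10999.16
Buyer bears (B): 1248.34 + 343.81 + 1772.15 = 3364.30
Landed cost (B) = invoice 78565.44 + 3364.30 + duty 10999.16 = 92928.90
Difference = |93035.63 − 92928.90| = 106.73

Supplier B is cheaper by USD 106.73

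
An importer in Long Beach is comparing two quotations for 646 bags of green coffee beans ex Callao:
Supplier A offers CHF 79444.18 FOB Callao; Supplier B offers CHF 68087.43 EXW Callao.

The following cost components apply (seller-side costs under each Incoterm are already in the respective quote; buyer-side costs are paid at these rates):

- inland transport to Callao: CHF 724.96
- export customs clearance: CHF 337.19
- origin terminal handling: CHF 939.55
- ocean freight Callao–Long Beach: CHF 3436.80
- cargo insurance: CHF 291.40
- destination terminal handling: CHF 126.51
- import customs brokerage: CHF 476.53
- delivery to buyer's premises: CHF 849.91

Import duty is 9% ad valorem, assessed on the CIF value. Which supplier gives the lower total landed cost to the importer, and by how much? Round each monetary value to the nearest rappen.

Supplier A (FOB):
CIF value = FOB price + freight + insurance = 79444.18 + 3436.80 + 291.40 = 83172.38
Import duty = 83172.38 × 9% = 7485.51
Buyer bears (A): 3436.80 + 291.40 + 126.51 + 476.53 + 849.91 = 5181.15
Landed cost (A) = invoice 79444.18 + 5181.15 + duty 7485.51 = 92110.84
Supplier B (EXW):
CIF value = EXW price + inland to port + export clearance + origin terminal + freight + insurance = 68087.43 + 724.96 + 337.19 + 939.55 + 3436.80 + 291.40 = 73817.33
Import duty = 73817.33 × 9% = 6643.56
Buyer bears (B): 724.96 + 337.19 + 939.55 + 3436.80 + 291.40 + 126.51 + 476.53 + 849.91 = 7182.85
Landed cost (B) = invoice 68087.43 + 7182.85 + duty 6643.56 = 81913.84
Difference = |92110.84 − 81913.84| = 10197.00

Supplier B is cheaper by CHF 10197.00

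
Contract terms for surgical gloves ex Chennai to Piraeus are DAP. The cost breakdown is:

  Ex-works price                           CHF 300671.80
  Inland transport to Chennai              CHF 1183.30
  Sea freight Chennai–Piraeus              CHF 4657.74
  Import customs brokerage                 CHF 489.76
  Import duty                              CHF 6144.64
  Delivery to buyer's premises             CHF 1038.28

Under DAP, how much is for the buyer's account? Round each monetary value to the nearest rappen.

DAP: the seller bears all costs to the named destination except import duty and clearance.
Seller's account: goods 300671.80 + inland to port 1183.30 + freight 4657.74 + delivery 1038.28 = 307551.12
Buyer's account: brokerage 489.76 + duty 6144.64 = 6634.40

Buyer's account: CHF 6634.40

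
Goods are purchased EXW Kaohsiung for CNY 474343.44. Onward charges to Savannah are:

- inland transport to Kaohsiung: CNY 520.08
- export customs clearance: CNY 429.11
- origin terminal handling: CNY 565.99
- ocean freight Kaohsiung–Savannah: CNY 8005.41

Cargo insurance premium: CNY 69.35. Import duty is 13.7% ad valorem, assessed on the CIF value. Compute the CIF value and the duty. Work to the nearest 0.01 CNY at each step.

CIF = EXW price + pre-shipment costs + freight + insurance
CIF = 474343.44 + 520.08 + 429.11 + 565.99 + 8005.41 + 69.35 = 483933.38
Import duty = 483933.38 × 13.7% = 66298.87

CIF value: CNY 483933.38; import duty: CNY 66298.87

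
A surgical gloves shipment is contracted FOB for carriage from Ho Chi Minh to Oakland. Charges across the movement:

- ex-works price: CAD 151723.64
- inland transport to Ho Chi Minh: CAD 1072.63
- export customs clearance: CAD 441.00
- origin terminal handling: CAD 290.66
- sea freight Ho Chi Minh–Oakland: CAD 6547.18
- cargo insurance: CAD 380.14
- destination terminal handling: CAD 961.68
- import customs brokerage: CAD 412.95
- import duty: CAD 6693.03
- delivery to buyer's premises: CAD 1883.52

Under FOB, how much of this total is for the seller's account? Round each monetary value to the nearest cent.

FOB: the seller bears costs until goods are on board at the origin port; the buyer bears freight, insurance and all costs thereafter.
Seller's account: goods 151723.64 + inland to port 1072.63 + export clearance 441.00 + origin terminal 290.66 = 153527.93
Buyer's account: freight 6547.18 + insurance 380.14 + destination terminal 961.68 + brokerage 412.95 + duty 6693.03 + delivery 1883.52 = 16878.50

Seller's account: CAD 153527.93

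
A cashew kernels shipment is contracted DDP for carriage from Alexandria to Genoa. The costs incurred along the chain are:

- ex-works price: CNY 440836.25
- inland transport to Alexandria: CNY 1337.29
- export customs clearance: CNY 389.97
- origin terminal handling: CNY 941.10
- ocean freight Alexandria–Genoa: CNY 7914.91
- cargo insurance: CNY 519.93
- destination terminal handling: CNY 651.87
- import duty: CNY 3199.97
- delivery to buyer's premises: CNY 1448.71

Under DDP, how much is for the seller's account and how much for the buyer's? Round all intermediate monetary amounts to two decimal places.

DDP: the seller bears all costs including import duty.
Seller's account: goods 440836.25 + inland to port 1337.29 + export clearance 389.97 + origin terminal 941.10 + freight 7914.91 + insurance 519.93 + destination terminal 651.87 + duty 3199.97 + delivery 1448.71 = 457240.00
Buyer's account: 0.00

Seller: CNY 457240.00; buyer: CNY 0.00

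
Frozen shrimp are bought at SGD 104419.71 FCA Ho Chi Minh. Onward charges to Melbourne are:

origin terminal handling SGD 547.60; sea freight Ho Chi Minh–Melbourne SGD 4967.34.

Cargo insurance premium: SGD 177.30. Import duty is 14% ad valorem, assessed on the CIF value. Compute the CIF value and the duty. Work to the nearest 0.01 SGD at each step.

CIF = FCA price + pre-shipment costs + freight + insurance
CIF = 104419.71 + 547.60 + 4967.34 + 177.30 = 110111.95
Import duty = 110111.95 × 14% = 15415.67

CIF value: SGD 110111.95; import duty: SGD 15415.67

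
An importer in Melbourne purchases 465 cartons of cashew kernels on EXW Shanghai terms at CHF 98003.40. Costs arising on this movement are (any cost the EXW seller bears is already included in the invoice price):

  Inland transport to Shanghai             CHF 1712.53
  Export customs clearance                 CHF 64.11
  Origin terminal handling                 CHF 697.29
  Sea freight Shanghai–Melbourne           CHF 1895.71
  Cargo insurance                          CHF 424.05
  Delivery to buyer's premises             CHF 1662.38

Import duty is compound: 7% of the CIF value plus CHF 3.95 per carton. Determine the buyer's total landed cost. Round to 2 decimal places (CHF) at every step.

EXW: the seller makes goods available at their premises; the buyer bears all onward costs.
CIF value = EXW price + inland to port + export clearance + origin terminal + freight + insurance = 98003.40 + 1712.53 + 64.11 + 697.29 + 1895.71 + 424.05 = 102797.09
Ad valorem component: 102797.09 × 7% = 7195.80
Specific component: 465 × 3.95 = 1836.75
Import duty = 7195.80 + 1836.75 = 9032.55
Buyer bears: inland to port 1712.53 + export clearance 64.11 + origin terminal 697.29 + freight 1895.71 + insurance 424.05 + delivery 1662.38 + duty 9032.55 = 15488.62
Landed cost = invoice 98003.40 + 15488.62 = 113492.02

Total landed cost: CHF 113492.02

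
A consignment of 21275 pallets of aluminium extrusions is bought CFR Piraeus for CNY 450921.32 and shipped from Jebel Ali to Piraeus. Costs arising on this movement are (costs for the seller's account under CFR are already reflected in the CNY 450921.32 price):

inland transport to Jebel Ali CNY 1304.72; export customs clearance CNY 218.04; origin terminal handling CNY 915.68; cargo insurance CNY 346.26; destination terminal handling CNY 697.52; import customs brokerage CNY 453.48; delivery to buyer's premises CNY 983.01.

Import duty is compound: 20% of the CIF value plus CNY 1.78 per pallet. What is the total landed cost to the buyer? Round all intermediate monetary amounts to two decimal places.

CFR: the seller pays costs through ocean freight to the destination port, but not insurance.
Already in the invoice (seller's account under CFR): inland to port, export clearance, origin terminal — exclude.
CIF value = CFR price + insurance = 450921.32 + 346.26 = 451267.58
Ad valorem component: 451267.58 × 20% = 90253.52
Specific component: 21275 × 1.78 = 37869.50
Import duty = 90253.52 + 37869.50 = 128123.02
Buyer bears: insurance 346.26 + destination terminal 697.52 + brokerage 453.48 + delivery 983.01 + duty 128123.02 = 130603.29
Landed cost = invoice 450921.32 + 130603.29 = 581524.61

Total landed cost: CNY 581524.61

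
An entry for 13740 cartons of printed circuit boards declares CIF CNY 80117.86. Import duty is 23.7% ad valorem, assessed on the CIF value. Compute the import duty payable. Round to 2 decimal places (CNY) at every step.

Import duty = 80117.86 × 23.7% = 18987.93

Import duty: CNY 18987.93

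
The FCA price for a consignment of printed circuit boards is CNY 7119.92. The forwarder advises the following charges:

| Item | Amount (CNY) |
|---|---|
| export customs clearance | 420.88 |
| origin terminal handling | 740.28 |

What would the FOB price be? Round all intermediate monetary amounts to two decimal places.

Not relevant to the conversion: export clearance — on the seller under both FCA and FOB; already in the FCA price and stays in the FOB price.
From FCA to FOB, the seller additionally bears: origin terminal.
FOB price = 7119.92 + 740.28 = 7860.20

FOB price: CNY 7860.20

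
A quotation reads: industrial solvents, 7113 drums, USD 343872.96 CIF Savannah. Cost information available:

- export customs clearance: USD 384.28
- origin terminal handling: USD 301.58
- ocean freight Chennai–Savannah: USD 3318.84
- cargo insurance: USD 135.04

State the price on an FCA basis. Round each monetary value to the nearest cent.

FCA price: USD 340117.50

Not relevant to the conversion: export clearance — on the seller under both CIF and FCA; already in the CIF price and stays in the FCA price.
From CIF to FCA, the seller no longer bears: origin terminal, freight, insurance.
FCA price = 343872.96 − 301.58 − 3318.84 − 135.04 = 340117.50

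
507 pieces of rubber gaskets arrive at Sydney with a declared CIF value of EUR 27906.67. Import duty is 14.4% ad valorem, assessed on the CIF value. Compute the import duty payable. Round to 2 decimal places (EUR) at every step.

Import duty: EUR 4018.56

Import duty = 27906.67 × 14.4% = 4018.56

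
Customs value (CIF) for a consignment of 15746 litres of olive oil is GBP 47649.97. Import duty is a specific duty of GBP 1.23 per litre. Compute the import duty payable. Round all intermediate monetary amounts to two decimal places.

Import duty = 15746 × 1.23 = 19367.58

Import duty: GBP 19367.58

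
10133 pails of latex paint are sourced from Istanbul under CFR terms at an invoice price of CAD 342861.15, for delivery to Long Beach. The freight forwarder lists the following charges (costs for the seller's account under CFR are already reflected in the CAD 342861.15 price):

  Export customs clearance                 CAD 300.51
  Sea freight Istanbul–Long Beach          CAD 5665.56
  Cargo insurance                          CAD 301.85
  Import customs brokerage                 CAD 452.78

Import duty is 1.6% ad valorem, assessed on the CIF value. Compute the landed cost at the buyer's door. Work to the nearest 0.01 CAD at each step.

CFR: the seller pays costs through ocean freight to the destination port, but not insurance.
Already in the invoice (seller's account under CFR): export clearance, freight — exclude.
CIF value = CFR price + insurance = 342861.15 + 301.85 = 343163.00
Import duty = 343163.00 × 1.6% = 5490.61
Buyer bears: insurance 301.85 + brokerage 452.78 + duty 5490.61 = 6245.24
Landed cost = invoice 342861.15 + 6245.24 = 349106.39

Total landed cost: CAD 349106.39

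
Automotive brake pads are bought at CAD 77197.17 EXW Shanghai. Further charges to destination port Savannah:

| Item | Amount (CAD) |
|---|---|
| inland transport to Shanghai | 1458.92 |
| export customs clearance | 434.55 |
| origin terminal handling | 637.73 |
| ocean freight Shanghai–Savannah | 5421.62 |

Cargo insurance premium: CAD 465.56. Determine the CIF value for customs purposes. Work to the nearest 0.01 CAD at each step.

CIF value: CAD 85615.55

CIF = EXW price + pre-shipment costs + freight + insurance
CIF = 77197.17 + 1458.92 + 434.55 + 637.73 + 5421.62 + 465.56 = 85615.55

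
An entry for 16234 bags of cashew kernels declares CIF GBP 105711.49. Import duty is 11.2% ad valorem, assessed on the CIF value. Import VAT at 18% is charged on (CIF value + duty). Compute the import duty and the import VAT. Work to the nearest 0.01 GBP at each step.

Import duty: GBP 11839.69; import VAT: GBP 21159.21

Import duty = 105711.49 × 11.2% = 11839.69
VAT base = CIF + duty = 105711.49 + 11839.69 = 117551.18
Import VAT = 117551.18 × 18% = 21159.21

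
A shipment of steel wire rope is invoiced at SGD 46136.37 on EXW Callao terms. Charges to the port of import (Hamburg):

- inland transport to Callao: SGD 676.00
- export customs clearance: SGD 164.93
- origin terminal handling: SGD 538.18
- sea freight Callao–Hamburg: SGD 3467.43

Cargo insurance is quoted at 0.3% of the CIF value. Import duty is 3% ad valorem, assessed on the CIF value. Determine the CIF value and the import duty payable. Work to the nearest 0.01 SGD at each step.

Let C be the CIF value. C = EXW price + pre-shipment costs + freight + 0.3% × C
C − 0.3% × C = 46136.37 + 676.00 + 164.93 + 538.18 + 3467.43
0.997 × C = 50982.91
C = 50982.91 / 0.997 = 51136.32
Insurance premium = 0.3% × 51136.32 = 153.41
Import duty = 51136.32 × 3% = 1534.09

CIF value: SGD 51136.32; import duty: SGD 1534.09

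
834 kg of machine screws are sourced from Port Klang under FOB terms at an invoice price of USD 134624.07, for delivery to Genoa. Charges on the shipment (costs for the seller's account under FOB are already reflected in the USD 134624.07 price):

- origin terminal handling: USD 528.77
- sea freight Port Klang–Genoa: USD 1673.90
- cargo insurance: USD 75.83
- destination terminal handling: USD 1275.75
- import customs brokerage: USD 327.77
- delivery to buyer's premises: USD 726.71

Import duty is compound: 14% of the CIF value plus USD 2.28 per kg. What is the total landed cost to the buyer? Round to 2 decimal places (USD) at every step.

Total landed cost: USD 159697.88

FOB: the seller bears costs until goods are on board at the origin port; the buyer bears freight, insurance and all costs thereafter.
Already in the invoice (seller's account under FOB): origin terminal — exclude.
CIF value = FOB price + freight + insurance = 134624.07 + 1673.90 + 75.83 = 136373.80
Ad valorem component: 136373.80 × 14% = 19092.33
Specific component: 834 × 2.28 = 1901.52
Import duty = 19092.33 + 1901.52 = 20993.85
Buyer bears: freight 1673.90 + insurance 75.83 + destination terminal 1275.75 + brokerage 327.77 + delivery 726.71 + duty 20993.85 = 25073.81
Landed cost = invoice 134624.07 + 25073.81 = 159697.88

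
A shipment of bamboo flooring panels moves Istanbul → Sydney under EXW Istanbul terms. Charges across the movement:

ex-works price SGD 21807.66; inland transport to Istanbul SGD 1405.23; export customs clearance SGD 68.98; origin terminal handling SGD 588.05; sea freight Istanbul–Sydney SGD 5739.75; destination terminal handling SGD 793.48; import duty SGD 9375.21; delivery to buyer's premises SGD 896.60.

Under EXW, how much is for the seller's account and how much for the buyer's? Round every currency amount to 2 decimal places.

Seller: SGD 21807.66; buyer: SGD 18867.30

EXW: the seller makes goods available at their premises; the buyer bears all onward costs.
Seller's account: goods 21807.66 = 21807.66
Buyer's account: inland to port 1405.23 + export clearance 68.98 + origin terminal 588.05 + freight 5739.75 + destination terminal 793.48 + duty 9375.21 + delivery 896.60 = 18867.30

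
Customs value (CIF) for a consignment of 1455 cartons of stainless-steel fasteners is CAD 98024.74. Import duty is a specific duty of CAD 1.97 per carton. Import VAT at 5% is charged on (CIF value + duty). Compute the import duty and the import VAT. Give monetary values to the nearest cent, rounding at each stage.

Import duty = 1455 × 1.97 = 2866.35
VAT base = CIF + duty = 98024.74 + 2866.35 = 100891.09
Import VAT = 100891.09 × 5% = 5044.55

Import duty: CAD 2866.35; import VAT: CAD 5044.55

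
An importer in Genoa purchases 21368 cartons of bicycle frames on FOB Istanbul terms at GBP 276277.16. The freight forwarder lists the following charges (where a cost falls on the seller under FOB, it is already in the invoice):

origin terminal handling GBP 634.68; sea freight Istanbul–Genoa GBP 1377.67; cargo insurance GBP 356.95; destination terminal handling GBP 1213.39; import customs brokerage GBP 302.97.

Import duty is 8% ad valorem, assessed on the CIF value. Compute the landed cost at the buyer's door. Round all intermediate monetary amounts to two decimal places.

Total landed cost: GBP 301769.08

FOB: the seller bears costs until goods are on board at the origin port; the buyer bears freight, insurance and all costs thereafter.
Already in the invoice (seller's account under FOB): origin terminal — exclude.
CIF value = FOB price + freight + insurance = 276277.16 + 1377.67 + 356.95 = 278011.78
Import duty = 278011.78 × 8% = 22240.94
Buyer bears: freight 1377.67 + insurance 356.95 + destination terminal 1213.39 + brokerage 302.97 + duty 22240.94 = 25491.92
Landed cost = invoice 276277.16 + 25491.92 = 301769.08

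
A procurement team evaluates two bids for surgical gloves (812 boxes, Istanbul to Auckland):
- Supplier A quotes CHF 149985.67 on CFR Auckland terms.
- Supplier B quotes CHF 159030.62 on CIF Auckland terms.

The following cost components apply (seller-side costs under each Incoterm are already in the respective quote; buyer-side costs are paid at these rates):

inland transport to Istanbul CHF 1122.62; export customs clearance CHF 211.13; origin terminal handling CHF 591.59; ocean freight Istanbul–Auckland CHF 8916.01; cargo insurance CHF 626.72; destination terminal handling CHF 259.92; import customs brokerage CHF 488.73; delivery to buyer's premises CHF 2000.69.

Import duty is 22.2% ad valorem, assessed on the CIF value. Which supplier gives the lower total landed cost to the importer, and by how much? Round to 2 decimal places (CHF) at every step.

Supplier A is cheaper by CHF 10287.08

Supplier A (CFR):
CIF value = CFR price + insurance = 149985.67 + 626.72 = 150612.39
Import duty = 150612.39 × 22.2% = 33435.95
Buyer bears (A): 626.72 + 259.92 + 488.73 + 2000.69 = 3376.06
Landed cost (A) = invoice 149985.67 + 3376.06 + duty 33435.95 = 186797.68
Supplier B (CIF):
The CIF price already equals the CIF value: 159030.62
Import duty = 159030.62 × 22.2% = 35304.80
Buyer bears (B): 259.92 + 488.73 + 2000.69 = 2749.34
Landed cost (B) = invoice 159030.62 + 2749.34 + duty 35304.80 = 197084.76
Difference = |186797.68 − 197084.76| = 10287.08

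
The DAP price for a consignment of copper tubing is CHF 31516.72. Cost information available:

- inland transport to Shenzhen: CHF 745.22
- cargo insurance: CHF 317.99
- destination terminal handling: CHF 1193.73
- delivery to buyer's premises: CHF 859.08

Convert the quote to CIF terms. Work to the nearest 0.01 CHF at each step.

CIF price: CHF 29463.91

Not relevant to the conversion: insurance, inland to port — on the seller under both DAP and CIF; already in the DAP price and stays in the CIF price.
From DAP to CIF, the seller no longer bears: destination terminal, delivery.
CIF price = 31516.72 − 1193.73 − 859.08 = 29463.91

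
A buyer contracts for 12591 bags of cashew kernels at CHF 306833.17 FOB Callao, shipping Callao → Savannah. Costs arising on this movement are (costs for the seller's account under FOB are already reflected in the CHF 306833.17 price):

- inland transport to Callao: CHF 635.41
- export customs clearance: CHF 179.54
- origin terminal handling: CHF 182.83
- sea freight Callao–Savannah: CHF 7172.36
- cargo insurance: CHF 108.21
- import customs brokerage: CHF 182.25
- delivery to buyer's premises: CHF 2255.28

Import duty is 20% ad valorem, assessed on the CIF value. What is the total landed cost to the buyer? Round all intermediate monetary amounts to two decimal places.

Total landed cost: CHF 379374.02

FOB: the seller bears costs until goods are on board at the origin port; the buyer bears freight, insurance and all costs thereafter.
Already in the invoice (seller's account under FOB): inland to port, export clearance, origin terminal — exclude.
CIF value = FOB price + freight + insurance = 306833.17 + 7172.36 + 108.21 = 314113.74
Import duty = 314113.74 × 20% = 62822.75
Buyer bears: freight 7172.36 + insurance 108.21 + brokerage 182.25 + delivery 2255.28 + duty 62822.75 = 72540.85
Landed cost = invoice 306833.17 + 72540.85 = 379374.02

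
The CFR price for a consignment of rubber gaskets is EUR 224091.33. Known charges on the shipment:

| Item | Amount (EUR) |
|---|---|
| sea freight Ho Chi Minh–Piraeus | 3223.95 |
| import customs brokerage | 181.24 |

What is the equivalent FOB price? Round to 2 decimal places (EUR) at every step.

FOB price: EUR 220867.38

Not relevant to the conversion: brokerage — on the buyer under both terms; not part of either seller's price.
From CFR to FOB, the seller no longer bears: freight.
FOB price = 224091.33 − 3223.95 = 220867.38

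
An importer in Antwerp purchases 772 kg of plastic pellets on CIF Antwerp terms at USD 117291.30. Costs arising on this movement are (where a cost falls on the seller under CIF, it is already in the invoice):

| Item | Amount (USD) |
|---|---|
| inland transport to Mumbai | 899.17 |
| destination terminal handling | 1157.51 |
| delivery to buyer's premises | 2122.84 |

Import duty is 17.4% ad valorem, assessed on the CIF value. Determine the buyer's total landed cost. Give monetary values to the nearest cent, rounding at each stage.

CIF: the seller pays costs through ocean freight and marine insurance to the destination port.
Already in the invoice (seller's account under CIF): inland to port — exclude.
The CIF price already equals the CIF value: 117291.30
Import duty = 117291.30 × 17.4% = 20408.69
Buyer bears: destination terminal 1157.51 + delivery 2122.84 + duty 20408.69 = 23689.04
Landed cost = invoice 117291.30 + 23689.04 = 140980.34

Total landed cost: USD 140980.34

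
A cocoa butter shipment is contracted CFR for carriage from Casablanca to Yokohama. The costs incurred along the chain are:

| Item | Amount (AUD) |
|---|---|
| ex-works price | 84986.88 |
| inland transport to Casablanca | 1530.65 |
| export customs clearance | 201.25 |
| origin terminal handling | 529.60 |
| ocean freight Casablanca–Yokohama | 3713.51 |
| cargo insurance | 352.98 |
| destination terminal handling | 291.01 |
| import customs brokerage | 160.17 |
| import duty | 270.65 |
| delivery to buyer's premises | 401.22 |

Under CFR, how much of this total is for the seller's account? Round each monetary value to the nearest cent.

Seller's account: AUD 90961.89

CFR: the seller pays costs through ocean freight to the destination port, but not insurance.
Seller's account: goods 84986.88 + inland to port 1530.65 + export clearance 201.25 + origin terminal 529.60 + freight 3713.51 = 90961.89
Buyer's account: insurance 352.98 + destination terminal 291.01 + brokerage 160.17 + duty 270.65 + delivery 401.22 = 1476.03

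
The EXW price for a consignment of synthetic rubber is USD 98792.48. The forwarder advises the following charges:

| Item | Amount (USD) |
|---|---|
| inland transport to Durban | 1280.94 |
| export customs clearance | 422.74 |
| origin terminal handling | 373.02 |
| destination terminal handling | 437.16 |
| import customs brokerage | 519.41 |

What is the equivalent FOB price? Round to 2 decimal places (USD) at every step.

Not relevant to the conversion: brokerage, destination terminal — on the buyer under both terms; not part of either seller's price.
From EXW to FOB, the seller additionally bears: inland to port, export clearance, origin terminal.
FOB price = 98792.48 + 1280.94 + 422.74 + 373.02 = 100869.18

FOB price: USD 100869.18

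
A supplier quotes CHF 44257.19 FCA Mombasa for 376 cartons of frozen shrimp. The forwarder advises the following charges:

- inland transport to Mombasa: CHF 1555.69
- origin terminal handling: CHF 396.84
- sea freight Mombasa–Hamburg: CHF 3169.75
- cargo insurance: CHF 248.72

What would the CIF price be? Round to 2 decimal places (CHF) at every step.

CIF price: CHF 48072.50

Not relevant to the conversion: inland to port — on the seller under both FCA and CIF; already in the FCA price and stays in the CIF price.
From FCA to CIF, the seller additionally bears: origin terminal, freight, insurance.
CIF price = 44257.19 + 396.84 + 3169.75 + 248.72 = 48072.50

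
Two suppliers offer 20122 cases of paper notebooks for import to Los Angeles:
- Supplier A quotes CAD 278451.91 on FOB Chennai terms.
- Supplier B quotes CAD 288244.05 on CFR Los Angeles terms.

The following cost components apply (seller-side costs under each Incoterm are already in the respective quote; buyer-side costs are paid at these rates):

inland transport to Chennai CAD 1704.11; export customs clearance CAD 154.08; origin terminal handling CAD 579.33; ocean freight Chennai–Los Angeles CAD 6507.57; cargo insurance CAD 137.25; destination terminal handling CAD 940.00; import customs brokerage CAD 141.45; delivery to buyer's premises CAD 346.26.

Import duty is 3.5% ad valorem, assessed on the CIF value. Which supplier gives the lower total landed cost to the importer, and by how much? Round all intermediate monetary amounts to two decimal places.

Supplier A is cheaper by CAD 3399.53

Supplier A (FOB):
CIF value = FOB price + freight + insurance = 278451.91 + 6507.57 + 137.25 = 285096.73
Import duty = 285096.73 × 3.5% = 9978.39
Buyer bears (A): 6507.57 + 137.25 + 940.00 + 141.45 + 346.26 = 8072.53
Landed cost (A) = invoice 278451.91 + 8072.53 + duty 9978.39 = 296502.83
Supplier B (CFR):
CIF value = CFR price + insurance = 288244.05 + 137.25 = 288381.30
Import duty = 288381.30 × 3.5% = 10093.35
Buyer bears (B): 137.25 + 940.00 + 141.45 + 346.26 = 1564.96
Landed cost (B) = invoice 288244.05 + 1564.96 + duty 10093.35 = 299902.36
Difference = |296502.83 − 299902.36| = 3399.53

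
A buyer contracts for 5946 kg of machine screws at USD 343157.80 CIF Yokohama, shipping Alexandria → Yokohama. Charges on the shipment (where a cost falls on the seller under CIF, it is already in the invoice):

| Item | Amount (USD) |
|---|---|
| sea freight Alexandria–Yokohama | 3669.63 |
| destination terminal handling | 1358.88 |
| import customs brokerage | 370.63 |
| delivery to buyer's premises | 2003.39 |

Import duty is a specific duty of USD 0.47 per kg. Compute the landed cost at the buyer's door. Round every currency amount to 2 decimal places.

CIF: the seller pays costs through ocean freight and marine insurance to the destination port.
Already in the invoice (seller's account under CIF): freight — exclude.
The CIF price already equals the CIF value: 343157.80
Import duty = 5946 × 0.47 = 2794.62
Buyer bears: destination terminal 1358.88 + brokerage 370.63 + delivery 2003.39 + duty 2794.62 = 6527.52
Landed cost = invoice 343157.80 + 6527.52 = 349685.32

Total landed cost: USD 349685.32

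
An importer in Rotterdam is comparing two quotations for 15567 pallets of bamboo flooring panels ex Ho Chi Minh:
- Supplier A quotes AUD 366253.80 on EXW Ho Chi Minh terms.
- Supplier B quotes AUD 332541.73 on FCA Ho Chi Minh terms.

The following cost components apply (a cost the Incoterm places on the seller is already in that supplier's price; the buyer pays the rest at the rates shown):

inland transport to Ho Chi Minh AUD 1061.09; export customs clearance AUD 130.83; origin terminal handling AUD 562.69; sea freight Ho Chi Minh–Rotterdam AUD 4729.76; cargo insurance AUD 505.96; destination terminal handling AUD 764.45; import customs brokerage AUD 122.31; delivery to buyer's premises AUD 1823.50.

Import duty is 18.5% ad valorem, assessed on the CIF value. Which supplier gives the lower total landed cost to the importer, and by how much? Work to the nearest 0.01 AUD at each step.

Supplier B is cheaper by AUD 41361.22

Supplier A (EXW):
CIF value = EXW price + inland to port + export clearance + origin terminal + freight + insurance = 366253.80 + 1061.09 + 130.83 + 562.69 + 4729.76 + 505.96 = 373244.13
Import duty = 373244.13 × 18.5% = 69050.16
Buyer bears (A): 1061.09 + 130.83 + 562.69 + 4729.76 + 505.96 + 764.45 + 122.31 + 1823.50 = 9700.59
Landed cost (A) = invoice 366253.80 + 9700.59 + duty 69050.16 = 445004.55
Supplier B (FCA):
CIF value = FCA price + origin terminal + freight + insurance = 332541.73 + 562.69 + 4729.76 + 505.96 = 338340.14
Import duty = 338340.14 × 18.5% = 62592.93
Buyer bears (B): 562.69 + 4729.76 + 505.96 + 764.45 + 122.31 + 1823.50 = 8508.67
Landed cost (B) = invoice 332541.73 + 8508.67 + duty 62592.93 = 403643.33
Difference = |445004.55 − 403643.33| = 41361.22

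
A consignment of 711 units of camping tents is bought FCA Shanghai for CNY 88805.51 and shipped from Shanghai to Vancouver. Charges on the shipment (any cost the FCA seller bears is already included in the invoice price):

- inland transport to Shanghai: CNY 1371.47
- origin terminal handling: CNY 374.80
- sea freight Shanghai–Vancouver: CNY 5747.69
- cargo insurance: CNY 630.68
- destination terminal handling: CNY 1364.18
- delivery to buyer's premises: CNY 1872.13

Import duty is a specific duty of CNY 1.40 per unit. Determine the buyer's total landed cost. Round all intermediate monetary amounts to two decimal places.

Total landed cost: CNY 99790.39

FCA: the seller delivers export-cleared goods to the carrier; the buyer bears costs from that point.
Already in the invoice (seller's account under FCA): inland to port — exclude.
CIF value = FCA price + origin terminal + freight + insurance = 88805.51 + 374.80 + 5747.69 + 630.68 = 95558.68
Import duty = 711 × 1.40 = 995.40
Buyer bears: origin terminal 374.80 + freight 5747.69 + insurance 630.68 + destination terminal 1364.18 + delivery 1872.13 + duty 995.40 = 10984.88
Landed cost = invoice 88805.51 + 10984.88 = 99790.39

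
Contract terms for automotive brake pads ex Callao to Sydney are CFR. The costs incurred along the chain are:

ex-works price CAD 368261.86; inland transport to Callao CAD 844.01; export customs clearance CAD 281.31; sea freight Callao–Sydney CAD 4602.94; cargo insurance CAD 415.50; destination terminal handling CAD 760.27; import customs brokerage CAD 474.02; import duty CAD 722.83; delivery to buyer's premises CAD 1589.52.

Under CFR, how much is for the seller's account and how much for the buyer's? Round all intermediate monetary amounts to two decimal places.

Seller: CAD 373990.12; buyer: CAD 3962.14

CFR: the seller pays costs through ocean freight to the destination port, but not insurance.
Seller's account: goods 368261.86 + inland to port 844.01 + export clearance 281.31 + freight 4602.94 = 373990.12
Buyer's account: insurance 415.50 + destination terminal 760.27 + brokerage 474.02 + duty 722.83 + delivery 1589.52 = 3962.14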